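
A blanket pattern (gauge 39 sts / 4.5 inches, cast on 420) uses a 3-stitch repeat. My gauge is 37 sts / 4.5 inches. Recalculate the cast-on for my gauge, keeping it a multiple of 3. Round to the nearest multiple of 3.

420 × 37 / 39 = 398.46.
Nearest multiple of 3: 399.

399 stitches.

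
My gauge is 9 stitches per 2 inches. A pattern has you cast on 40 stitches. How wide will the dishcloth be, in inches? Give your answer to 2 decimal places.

9 stitches / 2 inch = 4.5 stitches per inch.
40 / 4.5 = 8.889 inches.

8.89 inches.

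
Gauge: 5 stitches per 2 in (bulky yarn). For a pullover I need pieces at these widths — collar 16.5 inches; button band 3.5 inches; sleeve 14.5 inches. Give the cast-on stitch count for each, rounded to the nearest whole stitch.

collar 41; button band 9; sleeve 36.

Rate = 5/2 = 2.5 sts per in.
collar: 16.5 × 2.5 = 41.25 → 41.
button band: 3.5 × 2.5 = 8.75 → 9.
sleeve: 14.5 × 2.5 = 36.25 → 36.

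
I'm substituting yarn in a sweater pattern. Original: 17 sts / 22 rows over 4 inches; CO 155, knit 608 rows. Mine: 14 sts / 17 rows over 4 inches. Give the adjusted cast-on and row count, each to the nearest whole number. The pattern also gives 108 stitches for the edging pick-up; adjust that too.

Stitches: 155 × 14/17 = 127.65 → 128.
Rows: 608 × 17/22 = 469.82 → 470.
edging pick-up: 108 × 14/17 = 88.94 → 89.

Cast on 128 stitches; work 470 rows; edging pick-up 89 stitches.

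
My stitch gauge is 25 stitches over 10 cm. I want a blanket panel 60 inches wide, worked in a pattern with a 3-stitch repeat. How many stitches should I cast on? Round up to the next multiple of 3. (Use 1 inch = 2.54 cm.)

CO 381 sts.

60 in = 60 × 2.54 = 152.40 cm.
25 / 10 = 2.5 sts/cm.
152.40 × 2.5 = 381.00 sts.
→ 381.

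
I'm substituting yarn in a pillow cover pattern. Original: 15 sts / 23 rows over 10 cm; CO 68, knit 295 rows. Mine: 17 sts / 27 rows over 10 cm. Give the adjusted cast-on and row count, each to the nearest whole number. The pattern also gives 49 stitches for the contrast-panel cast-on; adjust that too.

Cast on 77 stitches; work 346 rows; contrast-panel cast-on 56 stitches.

Stitches: 68 × 17/15 = 77.07 → 77.
Rows: 295 × 27/23 = 346.30 → 346.
contrast-panel cast-on: 49 × 17/15 = 55.53 → 56.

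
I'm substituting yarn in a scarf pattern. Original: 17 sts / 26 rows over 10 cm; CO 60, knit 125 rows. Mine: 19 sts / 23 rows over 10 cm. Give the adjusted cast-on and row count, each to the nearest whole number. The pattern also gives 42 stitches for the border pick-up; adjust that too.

Cast on 67 stitches; work 111 rows; border pick-up 47 stitches.

Stitches: 60 × 19/17 = 67.06 → 67.
Rows: 125 × 23/26 = 110.58 → 111.
border pick-up: 42 × 19/17 = 46.94 → 47.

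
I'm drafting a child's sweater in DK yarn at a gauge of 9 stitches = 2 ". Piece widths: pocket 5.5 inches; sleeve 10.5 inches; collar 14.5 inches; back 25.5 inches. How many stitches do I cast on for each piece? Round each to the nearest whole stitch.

Rate = 9/2 = 4.5 sts per in.
pocket: 5.5 × 4.5 = 24.75 → 25.
sleeve: 10.5 × 4.5 = 47.25 → 47.
collar: 14.5 × 4.5 = 65.25 → 65.
back: 25.5 × 4.5 = 114.75 → 115.

pocket 25; sleeve 47; collar 65; back 115.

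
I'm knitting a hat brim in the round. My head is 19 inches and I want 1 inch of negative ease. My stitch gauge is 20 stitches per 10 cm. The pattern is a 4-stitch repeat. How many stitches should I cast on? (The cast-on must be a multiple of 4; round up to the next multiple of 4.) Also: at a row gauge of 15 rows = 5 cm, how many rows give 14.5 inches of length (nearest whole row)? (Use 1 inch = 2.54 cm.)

Cast on 92 stitches; work 110 rows.

Finished = 19 − 1 = 18 inches.
18 inches × 2.54 = 45.72 cm.
20/10 = 2 sts per cm; 45.72 × 2 = 91.44 sts.
Next multiple of 4 → 92.
14.5 inches = 36.83 cm; × 3 = 110.49 → 110 rows.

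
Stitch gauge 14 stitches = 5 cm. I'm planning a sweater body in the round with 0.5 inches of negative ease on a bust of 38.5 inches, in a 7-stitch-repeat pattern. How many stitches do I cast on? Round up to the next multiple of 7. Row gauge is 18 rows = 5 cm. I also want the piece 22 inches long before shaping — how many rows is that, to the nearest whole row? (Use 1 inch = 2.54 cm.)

Finished = 38.5 − 0.5 = 38 inches.
38 inches × 2.54 = 96.52 cm.
14/5 = 2.8 sts per cm; 96.52 × 2.8 = 270.26 sts.
Next multiple of 7 → 273.
22 inches = 55.88 cm; × 3.6 = 201.17 → 201 rows.

Cast on 273 stitches; work 201 rows.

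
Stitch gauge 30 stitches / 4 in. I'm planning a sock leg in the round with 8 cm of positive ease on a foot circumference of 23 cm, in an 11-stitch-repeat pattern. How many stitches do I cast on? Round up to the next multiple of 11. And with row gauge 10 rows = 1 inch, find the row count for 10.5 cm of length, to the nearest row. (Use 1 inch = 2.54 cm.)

Cast on 99 stitches; work 41 rows.

Finished = 23 + 8 = 31 cm.
31 cm × 1/2.54 = 12.20 inches.
30/4 = 7.5 sts per in; 12.20 × 7.5 = 91.54 sts.
Next multiple of 11 → 99.
10.5 cm = 4.13 inches; × 10 = 41.34 → 41 rows.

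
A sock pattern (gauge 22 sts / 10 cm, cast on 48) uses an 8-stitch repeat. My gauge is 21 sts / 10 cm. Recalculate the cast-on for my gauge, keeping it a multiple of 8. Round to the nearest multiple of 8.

CO 48 sts.

48 × 21 / 22 = 45.82.
Nearest multiple of 8: 48.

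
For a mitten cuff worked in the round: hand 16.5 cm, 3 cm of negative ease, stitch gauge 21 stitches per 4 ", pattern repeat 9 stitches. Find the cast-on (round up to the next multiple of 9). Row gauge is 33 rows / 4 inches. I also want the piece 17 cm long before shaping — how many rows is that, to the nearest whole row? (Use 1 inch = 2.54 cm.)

Cast on 36 stitches; work 55 rows.

Finished = 16.5 − 3 = 13.5 cm.
13.5 cm × 1/2.54 = 5.31 inches.
21/4 = 5.25 sts per in; 5.31 × 5.25 = 27.90 sts.
Next multiple of 9 → 36.
17 cm = 6.69 inches; × 8.25 = 55.22 → 55 rows.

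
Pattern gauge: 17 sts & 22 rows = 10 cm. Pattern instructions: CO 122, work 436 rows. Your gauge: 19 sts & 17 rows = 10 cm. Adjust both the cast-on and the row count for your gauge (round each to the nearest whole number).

Cast on 136 stitches; work 337 rows.

Stitches: 122 × 19/17 = 136.35 → 136.
Rows: 436 × 17/22 = 336.91 → 337.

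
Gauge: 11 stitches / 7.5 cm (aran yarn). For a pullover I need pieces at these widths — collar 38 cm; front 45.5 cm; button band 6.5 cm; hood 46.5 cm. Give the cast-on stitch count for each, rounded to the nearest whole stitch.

Rate = 11/7.5 = 1.467 sts per cm.
collar: 38 × 1.467 = 55.73 → 56.
front: 45.5 × 1.467 = 66.73 → 67.
button band: 6.5 × 1.467 = 9.53 → 10.
hood: 46.5 × 1.467 = 68.20 → 68.

collar 56; front 67; button band 10; hood 68.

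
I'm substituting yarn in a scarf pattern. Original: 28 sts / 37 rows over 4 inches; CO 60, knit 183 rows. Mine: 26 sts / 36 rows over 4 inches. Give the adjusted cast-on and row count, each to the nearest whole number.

Stitches: 60 × 26/28 = 55.71 → 56.
Rows: 183 × 36/37 = 178.05 → 178.

Cast on 56 stitches; work 178 rows.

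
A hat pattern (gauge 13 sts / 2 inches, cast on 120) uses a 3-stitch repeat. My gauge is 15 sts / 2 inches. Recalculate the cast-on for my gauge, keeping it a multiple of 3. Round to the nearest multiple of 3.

120 × 15 / 13 = 138.46.
Nearest multiple of 3: 138.

Cast on 138 stitches.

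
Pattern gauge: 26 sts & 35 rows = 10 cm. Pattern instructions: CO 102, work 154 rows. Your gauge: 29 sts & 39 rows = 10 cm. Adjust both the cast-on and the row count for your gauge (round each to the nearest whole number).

Stitches: 102 × 29/26 = 113.77 → 114.
Rows: 154 × 39/35 = 171.60 → 172.

Cast on 114 stitches; work 172 rows.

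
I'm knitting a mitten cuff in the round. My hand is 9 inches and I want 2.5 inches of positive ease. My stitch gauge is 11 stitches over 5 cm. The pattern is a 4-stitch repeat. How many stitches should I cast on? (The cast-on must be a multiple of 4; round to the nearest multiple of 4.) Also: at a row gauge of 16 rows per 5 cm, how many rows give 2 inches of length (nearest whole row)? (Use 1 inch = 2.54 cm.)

Cast on 64 stitches; work 16 rows.

Finished = 9 + 2.5 = 11.5 inches.
11.5 inches × 2.54 = 29.21 cm.
11/5 = 2.2 sts per cm; 29.21 × 2.2 = 64.26 sts.
Nearest multiple of 4 → 64.
2 inches = 5.08 cm; × 3.2 = 16.26 → 16 rows.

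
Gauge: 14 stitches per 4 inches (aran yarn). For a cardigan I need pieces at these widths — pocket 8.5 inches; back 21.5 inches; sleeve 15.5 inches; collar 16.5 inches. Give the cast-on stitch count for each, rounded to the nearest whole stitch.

pocket 30; back 75; sleeve 54; collar 58.

Rate = 14/4 = 3.5 sts per in.
pocket: 8.5 × 3.5 = 29.75 → 30.
back: 21.5 × 3.5 = 75.25 → 75.
sleeve: 15.5 × 3.5 = 54.25 → 54.
collar: 16.5 × 3.5 = 57.75 → 58.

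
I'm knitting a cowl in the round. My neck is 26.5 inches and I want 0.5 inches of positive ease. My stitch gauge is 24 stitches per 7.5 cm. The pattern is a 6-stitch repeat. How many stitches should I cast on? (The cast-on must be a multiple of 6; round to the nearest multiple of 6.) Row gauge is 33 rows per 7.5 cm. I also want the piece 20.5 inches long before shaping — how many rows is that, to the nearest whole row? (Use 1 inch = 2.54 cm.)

Cast on 222 stitches; work 229 rows.

Finished = 26.5 + 0.5 = 27 inches.
27 inches × 2.54 = 68.58 cm.
24/7.5 = 3.2 sts per cm; 68.58 × 3.2 = 219.46 sts.
Nearest multiple of 6 → 222.
20.5 inches = 52.07 cm; × 4.4 = 229.11 → 229 rows.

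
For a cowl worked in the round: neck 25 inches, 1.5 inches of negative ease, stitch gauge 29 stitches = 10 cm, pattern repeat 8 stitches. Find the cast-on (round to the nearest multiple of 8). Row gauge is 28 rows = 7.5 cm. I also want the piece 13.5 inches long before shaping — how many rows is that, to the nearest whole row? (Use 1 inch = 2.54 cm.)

Finished = 25 − 1.5 = 23.5 inches.
23.5 inches × 2.54 = 59.69 cm.
29/10 = 2.9 sts per cm; 59.69 × 2.9 = 173.10 sts.
Nearest multiple of 8 → 176.
13.5 inches = 34.29 cm; × 3.733 = 128.02 → 128 rows.

Cast on 176 stitches; work 128 rows.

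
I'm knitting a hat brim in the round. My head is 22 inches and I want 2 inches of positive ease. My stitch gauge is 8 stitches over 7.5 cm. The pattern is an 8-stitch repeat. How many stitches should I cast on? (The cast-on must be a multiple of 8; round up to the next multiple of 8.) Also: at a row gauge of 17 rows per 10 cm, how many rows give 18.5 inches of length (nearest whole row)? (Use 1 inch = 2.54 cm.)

Cast on 72 stitches; work 80 rows.

Finished = 22 + 2 = 24 inches.
24 inches × 2.54 = 60.96 cm.
8/7.5 = 1.067 sts per cm; 60.96 × 1.067 = 65.02 sts.
Next multiple of 8 → 72.
18.5 inches = 46.99 cm; × 1.7 = 79.88 → 80 rows.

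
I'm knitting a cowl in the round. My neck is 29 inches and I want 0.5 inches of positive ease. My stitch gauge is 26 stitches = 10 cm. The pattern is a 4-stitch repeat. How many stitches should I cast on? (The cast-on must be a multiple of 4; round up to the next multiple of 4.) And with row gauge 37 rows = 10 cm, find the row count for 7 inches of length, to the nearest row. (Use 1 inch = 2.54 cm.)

Cast on 196 stitches; work 66 rows.

Finished = 29 + 0.5 = 29.5 inches.
29.5 inches × 2.54 = 74.93 cm.
26/10 = 2.6 sts per cm; 74.93 × 2.6 = 194.82 sts.
Next multiple of 4 → 196.
7 inches = 17.78 cm; × 3.7 = 65.79 → 66 rows.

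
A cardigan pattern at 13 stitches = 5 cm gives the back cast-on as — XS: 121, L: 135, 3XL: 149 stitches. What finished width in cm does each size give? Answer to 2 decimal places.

XS 46.54 cm; L 51.92 cm; 3XL 57.31 cm.

13/5 = 2.6 sts per cm.
XS: 121 / 2.6 = 46.538 → 46.54 cm.
L: 135 / 2.6 = 51.923 → 51.92 cm.
3XL: 149 / 2.6 = 57.308 → 57.31 cm.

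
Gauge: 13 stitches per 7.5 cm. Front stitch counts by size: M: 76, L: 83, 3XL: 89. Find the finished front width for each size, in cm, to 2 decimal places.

M 43.85 cm; L 47.88 cm; 3XL 51.35 cm.

13/7.5 = 1.733 sts per cm.
M: 76 / 1.733 = 43.846 → 43.85 cm.
L: 83 / 1.733 = 47.885 → 47.88 cm.
3XL: 89 / 1.733 = 51.346 → 51.35 cm.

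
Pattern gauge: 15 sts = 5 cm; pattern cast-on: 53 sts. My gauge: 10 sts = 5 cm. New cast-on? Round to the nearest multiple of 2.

36 stitches.

Scale factor = 10 / 15 = 0.667.
53 × 10 / 15 = 35.33 sts.
→ 36 sts.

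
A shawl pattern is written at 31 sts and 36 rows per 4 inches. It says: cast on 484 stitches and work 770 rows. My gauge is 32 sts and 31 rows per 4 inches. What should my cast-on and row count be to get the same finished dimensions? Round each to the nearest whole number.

Cast on 500 stitches; work 663 rows.

Stitches: 484 × 32/31 = 499.61 → 500.
Rows: 770 × 31/36 = 663.06 → 663.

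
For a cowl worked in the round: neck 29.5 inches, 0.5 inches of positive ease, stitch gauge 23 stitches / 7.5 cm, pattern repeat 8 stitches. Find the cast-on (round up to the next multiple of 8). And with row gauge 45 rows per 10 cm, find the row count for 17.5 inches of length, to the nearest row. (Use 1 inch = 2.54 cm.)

Finished = 29.5 + 0.5 = 30 inches.
30 inches × 2.54 = 76.20 cm.
23/7.5 = 3.067 sts per cm; 76.20 × 3.067 = 233.68 sts.
Next multiple of 8 → 240.
17.5 inches = 44.45 cm; × 4.5 = 200.03 → 200 rows.

Cast on 240 stitches; work 200 rows.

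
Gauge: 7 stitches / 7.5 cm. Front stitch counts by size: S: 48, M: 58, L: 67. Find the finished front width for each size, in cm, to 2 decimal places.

7/7.5 = 0.933 sts per cm.
S: 48 / 0.933 = 51.429 → 51.43 cm.
M: 58 / 0.933 = 62.143 → 62.14 cm.
L: 67 / 0.933 = 71.786 → 71.79 cm.

S 51.43 cm; M 62.14 cm; L 71.79 cm.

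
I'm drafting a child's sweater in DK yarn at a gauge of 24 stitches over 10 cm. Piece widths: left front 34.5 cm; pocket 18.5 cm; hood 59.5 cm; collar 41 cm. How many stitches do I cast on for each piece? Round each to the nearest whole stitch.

Rate = 24/10 = 2.4 sts per cm.
left front: 34.5 × 2.4 = 82.80 → 83.
pocket: 18.5 × 2.4 = 44.40 → 44.
hood: 59.5 × 2.4 = 142.80 → 143.
collar: 41 × 2.4 = 98.40 → 98.

left front 83; pocket 44; hood 143; collar 98.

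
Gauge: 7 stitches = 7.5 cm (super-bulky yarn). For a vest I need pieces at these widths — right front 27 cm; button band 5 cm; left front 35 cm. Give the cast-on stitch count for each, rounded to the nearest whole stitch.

right front 25; button band 5; left front 33.

Rate = 7/7.5 = 0.933 sts per cm.
right front: 27 × 0.933 = 25.20 → 25.
button band: 5 × 0.933 = 4.67 → 5.
left front: 35 × 0.933 = 32.67 → 33.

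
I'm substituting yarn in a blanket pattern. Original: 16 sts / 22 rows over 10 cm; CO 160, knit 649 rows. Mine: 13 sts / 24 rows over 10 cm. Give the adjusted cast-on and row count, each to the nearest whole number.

Stitches: 160 × 13/16 = 130.00 → 130.
Rows: 649 × 24/22 = 708.00 → 708.

Cast on 130 stitches; work 708 rows.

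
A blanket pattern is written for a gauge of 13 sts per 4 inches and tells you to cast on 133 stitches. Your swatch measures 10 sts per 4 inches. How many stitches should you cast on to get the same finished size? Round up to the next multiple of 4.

Scale factor = 10 / 13 = 0.769.
133 × 10 / 13 = 102.31 sts.
→ 104 sts.

Cast on 104 stitches.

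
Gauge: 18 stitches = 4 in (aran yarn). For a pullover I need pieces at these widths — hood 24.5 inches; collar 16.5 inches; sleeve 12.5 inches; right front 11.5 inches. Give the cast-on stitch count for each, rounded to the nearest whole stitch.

hood 110; collar 74; sleeve 56; right front 52.

Rate = 18/4 = 4.5 sts per in.
hood: 24.5 × 4.5 = 110.25 → 110.
collar: 16.5 × 4.5 = 74.25 → 74.
sleeve: 12.5 × 4.5 = 56.25 → 56.
right front: 11.5 × 4.5 = 51.75 → 52.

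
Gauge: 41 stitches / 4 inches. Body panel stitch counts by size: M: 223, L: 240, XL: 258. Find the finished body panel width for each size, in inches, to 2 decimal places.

41/4 = 10.25 sts per in.
M: 223 / 10.25 = 21.756 → 21.76 in.
L: 240 / 10.25 = 23.415 → 23.41 in.
XL: 258 / 10.25 = 25.171 → 25.17 in.

M 21.76 inches; L 23.41 inches; XL 25.17 inches.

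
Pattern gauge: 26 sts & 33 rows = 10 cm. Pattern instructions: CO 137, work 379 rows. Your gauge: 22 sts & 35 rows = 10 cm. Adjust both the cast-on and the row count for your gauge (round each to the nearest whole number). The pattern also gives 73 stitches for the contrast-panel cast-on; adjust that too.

Cast on 116 stitches; work 402 rows; contrast-panel cast-on 62 stitches.

Stitches: 137 × 22/26 = 115.92 → 116.
Rows: 379 × 35/33 = 401.97 → 402.
contrast-panel cast-on: 73 × 22/26 = 61.77 → 62.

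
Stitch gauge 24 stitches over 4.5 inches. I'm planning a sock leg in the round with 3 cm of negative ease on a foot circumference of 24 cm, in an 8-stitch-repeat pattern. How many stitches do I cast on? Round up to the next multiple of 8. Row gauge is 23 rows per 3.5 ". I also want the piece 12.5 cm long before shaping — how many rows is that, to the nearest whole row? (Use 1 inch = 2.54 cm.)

Finished = 24 − 3 = 21 cm.
21 cm × 1/2.54 = 8.27 inches.
24/4.5 = 5.333 sts per in; 8.27 × 5.333 = 44.09 sts.
Next multiple of 8 → 48.
12.5 cm = 4.92 inches; × 6.571 = 32.34 → 32 rows.

Cast on 48 stitches; work 32 rows.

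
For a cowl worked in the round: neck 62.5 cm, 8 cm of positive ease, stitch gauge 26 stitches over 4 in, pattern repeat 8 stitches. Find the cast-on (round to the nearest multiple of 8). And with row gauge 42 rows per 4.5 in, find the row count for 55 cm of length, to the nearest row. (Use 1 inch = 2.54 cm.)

Finished = 62.5 + 8 = 70.5 cm.
70.5 cm × 1/2.54 = 27.76 inches.
26/4 = 6.5 sts per in; 27.76 × 6.5 = 180.41 sts.
Nearest multiple of 8 → 184.
55 cm = 21.65 inches; × 9.333 = 202.10 → 202 rows.

Cast on 184 stitches; work 202 rows.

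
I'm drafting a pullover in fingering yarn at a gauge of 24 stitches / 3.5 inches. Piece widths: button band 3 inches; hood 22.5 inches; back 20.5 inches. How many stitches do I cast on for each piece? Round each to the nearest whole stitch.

Rate = 24/3.5 = 6.857 sts per in.
button band: 3 × 6.857 = 20.57 → 21.
hood: 22.5 × 6.857 = 154.29 → 154.
back: 20.5 × 6.857 = 140.57 → 141.

button band 21; hood 154; back 141.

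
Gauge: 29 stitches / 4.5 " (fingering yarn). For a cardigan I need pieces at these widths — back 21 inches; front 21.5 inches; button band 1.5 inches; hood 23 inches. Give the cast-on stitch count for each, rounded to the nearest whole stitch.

back 135; front 139; button band 10; hood 148.

Rate = 29/4.5 = 6.444 sts per in.
back: 21 × 6.444 = 135.33 → 135.
front: 21.5 × 6.444 = 138.56 → 139.
button band: 1.5 × 6.444 = 9.67 → 10.
hood: 23 × 6.444 = 148.22 → 148.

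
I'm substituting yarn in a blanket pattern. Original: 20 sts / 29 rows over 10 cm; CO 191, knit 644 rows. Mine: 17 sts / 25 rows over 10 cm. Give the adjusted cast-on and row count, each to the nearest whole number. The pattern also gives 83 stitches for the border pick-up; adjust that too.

Cast on 162 stitches; work 555 rows; border pick-up 71 stitches.

Stitches: 191 × 17/20 = 162.35 → 162.
Rows: 644 × 25/29 = 555.17 → 555.
border pick-up: 83 × 17/20 = 70.55 → 71.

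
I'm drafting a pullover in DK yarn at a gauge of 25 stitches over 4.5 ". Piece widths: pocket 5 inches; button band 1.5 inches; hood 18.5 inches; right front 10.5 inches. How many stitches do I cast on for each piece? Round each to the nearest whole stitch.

Rate = 25/4.5 = 5.556 sts per in.
pocket: 5 × 5.556 = 27.78 → 28.
button band: 1.5 × 5.556 = 8.33 → 8.
hood: 18.5 × 5.556 = 102.78 → 103.
right front: 10.5 × 5.556 = 58.33 → 58.

pocket 28; button band 8; hood 103; right front 58.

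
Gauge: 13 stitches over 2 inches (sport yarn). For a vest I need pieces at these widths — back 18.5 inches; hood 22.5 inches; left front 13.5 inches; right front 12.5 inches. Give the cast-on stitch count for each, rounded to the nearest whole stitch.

Rate = 13/2 = 6.5 sts per in.
back: 18.5 × 6.5 = 120.25 → 120.
hood: 22.5 × 6.5 = 146.25 → 146.
left front: 13.5 × 6.5 = 87.75 → 88.
right front: 12.5 × 6.5 = 81.25 → 81.

back 120; hood 146; left front 88; right front 81.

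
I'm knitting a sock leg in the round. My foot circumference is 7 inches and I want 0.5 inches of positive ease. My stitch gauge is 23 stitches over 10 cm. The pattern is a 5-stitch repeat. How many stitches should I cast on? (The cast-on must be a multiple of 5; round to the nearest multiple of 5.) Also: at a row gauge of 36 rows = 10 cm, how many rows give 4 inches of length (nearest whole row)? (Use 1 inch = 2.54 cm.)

Finished = 7 + 0.5 = 7.5 inches.
7.5 inches × 2.54 = 19.05 cm.
23/10 = 2.3 sts per cm; 19.05 × 2.3 = 43.81 sts.
Nearest multiple of 5 → 45.
4 inches = 10.16 cm; × 3.6 = 36.58 → 37 rows.

Cast on 45 stitches; work 37 rows.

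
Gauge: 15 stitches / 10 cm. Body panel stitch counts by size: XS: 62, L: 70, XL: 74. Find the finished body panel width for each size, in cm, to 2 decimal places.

15/10 = 1.5 sts per cm.
XS: 62 / 1.5 = 41.333 → 41.33 cm.
L: 70 / 1.5 = 46.667 → 46.67 cm.
XL: 74 / 1.5 = 49.333 → 49.33 cm.

XS 41.33 cm; L 46.67 cm; XL 49.33 cm.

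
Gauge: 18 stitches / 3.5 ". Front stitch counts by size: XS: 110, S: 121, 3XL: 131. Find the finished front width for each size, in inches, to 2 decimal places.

XS 21.39 inches; S 23.53 inches; 3XL 25.47 inches.

18/3.5 = 5.143 sts per in.
XS: 110 / 5.143 = 21.389 → 21.39 in.
S: 121 / 5.143 = 23.528 → 23.53 in.
3XL: 131 / 5.143 = 25.472 → 25.47 in.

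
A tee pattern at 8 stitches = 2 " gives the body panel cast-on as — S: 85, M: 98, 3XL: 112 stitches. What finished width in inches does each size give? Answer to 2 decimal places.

8/2 = 4 sts per in.
S: 85 / 4 = 21.250 → 21.25 in.
M: 98 / 4 = 24.500 → 24.50 in.
3XL: 112 / 4 = 28.000 → 28.00 in.

S 21.25 inches; M 24.50 inches; 3XL 28.00 inches.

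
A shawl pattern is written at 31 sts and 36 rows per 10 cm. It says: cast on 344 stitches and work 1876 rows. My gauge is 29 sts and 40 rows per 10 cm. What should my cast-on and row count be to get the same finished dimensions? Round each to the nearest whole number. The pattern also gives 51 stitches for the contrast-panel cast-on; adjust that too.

Cast on 322 stitches; work 2084 rows; contrast-panel cast-on 48 stitches.

Stitches: 344 × 29/31 = 321.81 → 322.
Rows: 1876 × 40/36 = 2084.44 → 2084.
contrast-panel cast-on: 51 × 29/31 = 47.71 → 48.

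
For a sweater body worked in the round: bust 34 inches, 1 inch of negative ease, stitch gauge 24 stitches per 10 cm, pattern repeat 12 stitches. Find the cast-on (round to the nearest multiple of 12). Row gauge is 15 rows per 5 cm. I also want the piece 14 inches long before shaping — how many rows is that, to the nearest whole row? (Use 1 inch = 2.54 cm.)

Cast on 204 stitches; work 107 rows.

Finished = 34 − 1 = 33 inches.
33 inches × 2.54 = 83.82 cm.
24/10 = 2.4 sts per cm; 83.82 × 2.4 = 201.17 sts.
Nearest multiple of 12 → 204.
14 inches = 35.56 cm; × 3 = 106.68 → 107 rows.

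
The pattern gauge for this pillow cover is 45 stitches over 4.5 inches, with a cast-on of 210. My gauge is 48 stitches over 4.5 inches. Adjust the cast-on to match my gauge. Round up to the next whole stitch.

Scale factor = 48 / 45 = 1.067.
210 × 48 / 45 = 224.00 sts.

CO 224 sts.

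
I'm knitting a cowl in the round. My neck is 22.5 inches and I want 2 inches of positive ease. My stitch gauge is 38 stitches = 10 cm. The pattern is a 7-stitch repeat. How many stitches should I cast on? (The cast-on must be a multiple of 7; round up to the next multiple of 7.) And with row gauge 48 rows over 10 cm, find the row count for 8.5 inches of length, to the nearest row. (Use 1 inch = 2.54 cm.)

Finished = 22.5 + 2 = 24.5 inches.
24.5 inches × 2.54 = 62.23 cm.
38/10 = 3.8 sts per cm; 62.23 × 3.8 = 236.47 sts.
Next multiple of 7 → 238.
8.5 inches = 21.59 cm; × 4.8 = 103.63 → 104 rows.

Cast on 238 stitches; work 104 rows.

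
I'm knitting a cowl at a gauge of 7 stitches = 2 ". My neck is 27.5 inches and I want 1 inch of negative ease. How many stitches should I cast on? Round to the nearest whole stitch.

Cast on 93 stitches.

Finished = 27.5 − 1 = 26.5 in.
7 / 2 = 3.5 sts per inch.
26.50 × 3.5 = 92.75 sts.
→ 93 sts.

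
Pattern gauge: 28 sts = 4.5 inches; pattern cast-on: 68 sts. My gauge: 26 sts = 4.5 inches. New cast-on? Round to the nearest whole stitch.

CO 63 sts.

Scale factor = 26 / 28 = 0.929.
68 × 26 / 28 = 63.14 sts.
→ 63 sts.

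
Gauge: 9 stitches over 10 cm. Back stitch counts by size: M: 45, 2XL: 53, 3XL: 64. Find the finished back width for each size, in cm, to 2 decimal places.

M 50.00 cm; 2XL 58.89 cm; 3XL 71.11 cm.

9/10 = 0.9 sts per cm.
M: 45 / 0.9 = 50.000 → 50.00 cm.
2XL: 53 / 0.9 = 58.889 → 58.89 cm.
3XL: 64 / 0.9 = 71.111 → 71.11 cm.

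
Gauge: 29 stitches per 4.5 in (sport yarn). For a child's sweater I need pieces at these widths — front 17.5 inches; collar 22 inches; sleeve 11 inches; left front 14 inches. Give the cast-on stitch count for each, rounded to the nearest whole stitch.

front 113; collar 142; sleeve 71; left front 90.

Rate = 29/4.5 = 6.444 sts per in.
front: 17.5 × 6.444 = 112.78 → 113.
collar: 22 × 6.444 = 141.78 → 142.
sleeve: 11 × 6.444 = 70.89 → 71.
left front: 14 × 6.444 = 90.22 → 90.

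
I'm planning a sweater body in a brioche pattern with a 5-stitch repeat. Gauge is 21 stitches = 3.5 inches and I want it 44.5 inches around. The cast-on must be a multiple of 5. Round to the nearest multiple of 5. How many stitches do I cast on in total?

21 / 3.5 = 6 sts per inch.
44.5 × 6 = 267.00 sts.
Nearest multiple of 5: 265.

Cast on 265 stitches.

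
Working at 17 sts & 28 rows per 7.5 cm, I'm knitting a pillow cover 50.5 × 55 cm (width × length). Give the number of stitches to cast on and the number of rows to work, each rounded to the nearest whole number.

Cast on 114 stitches and work 205 rows.

Stitch gauge = 17/7.5 = 2.267 sts/cm; 50.5 × 2.267 = 114.47 → 114 sts.
Row gauge = 28/7.5 = 3.733 rows/cm; 55 × 3.733 = 205.33 → 205 rows.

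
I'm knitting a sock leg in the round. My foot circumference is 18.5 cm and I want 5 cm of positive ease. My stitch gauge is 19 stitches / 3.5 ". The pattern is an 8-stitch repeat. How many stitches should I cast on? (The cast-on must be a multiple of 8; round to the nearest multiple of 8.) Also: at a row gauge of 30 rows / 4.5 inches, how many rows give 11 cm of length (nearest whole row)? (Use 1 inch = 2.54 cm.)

Cast on 48 stitches; work 29 rows.

Finished = 18.5 + 5 = 23.5 cm.
23.5 cm × 1/2.54 = 9.25 inches.
19/3.5 = 5.429 sts per in; 9.25 × 5.429 = 50.22 sts.
Nearest multiple of 8 → 48.
11 cm = 4.33 inches; × 6.667 = 28.87 → 29 rows.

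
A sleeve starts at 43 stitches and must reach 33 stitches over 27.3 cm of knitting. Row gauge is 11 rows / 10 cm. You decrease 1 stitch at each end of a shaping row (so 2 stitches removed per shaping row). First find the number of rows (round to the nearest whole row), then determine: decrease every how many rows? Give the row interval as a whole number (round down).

Decrease every 6th row.

Rows = 27.3 × 1.1 = 30.0 → 30 rows.
Stitches to remove: 10 → 5 shaping rows (at 2 st each).
30 / 5 = 6.00 → every 6 rows.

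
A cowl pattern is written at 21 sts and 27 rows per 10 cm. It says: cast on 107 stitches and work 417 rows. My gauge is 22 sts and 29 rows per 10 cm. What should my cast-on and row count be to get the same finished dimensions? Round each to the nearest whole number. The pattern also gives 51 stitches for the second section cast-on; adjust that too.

Cast on 112 stitches; work 448 rows; second section cast-on 53 stitches.

Stitches: 107 × 22/21 = 112.10 → 112.
Rows: 417 × 29/27 = 447.89 → 448.
second section cast-on: 51 × 22/21 = 53.43 → 53.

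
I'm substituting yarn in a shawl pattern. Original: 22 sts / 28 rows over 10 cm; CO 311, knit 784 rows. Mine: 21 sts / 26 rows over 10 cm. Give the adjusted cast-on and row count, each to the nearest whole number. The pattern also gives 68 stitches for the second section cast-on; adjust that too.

Cast on 297 stitches; work 728 rows; second section cast-on 65 stitches.

Stitches: 311 × 21/22 = 296.86 → 297.
Rows: 784 × 26/28 = 728.00 → 728.
second section cast-on: 68 × 21/22 = 64.91 → 65.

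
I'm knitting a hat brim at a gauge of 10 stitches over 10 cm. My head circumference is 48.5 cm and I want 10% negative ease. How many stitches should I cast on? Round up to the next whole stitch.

44 stitches.

Finished = 48.5 × 0.90 = 43.65 cm.
10 / 10 = 1 sts per cm.
43.65 × 1 = 43.65 sts.
→ 44 sts.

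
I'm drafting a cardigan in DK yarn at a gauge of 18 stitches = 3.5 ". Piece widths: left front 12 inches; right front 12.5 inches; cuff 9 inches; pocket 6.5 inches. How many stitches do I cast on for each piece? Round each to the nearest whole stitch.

left front 62; right front 64; cuff 46; pocket 33.

Rate = 18/3.5 = 5.143 sts per in.
left front: 12 × 5.143 = 61.71 → 62.
right front: 12.5 × 5.143 = 64.29 → 64.
cuff: 9 × 5.143 = 46.29 → 46.
pocket: 6.5 × 5.143 = 33.43 → 33.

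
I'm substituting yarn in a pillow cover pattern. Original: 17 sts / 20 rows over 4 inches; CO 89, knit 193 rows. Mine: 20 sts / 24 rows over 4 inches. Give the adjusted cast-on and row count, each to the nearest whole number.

Stitches: 89 × 20/17 = 104.71 → 105.
Rows: 193 × 24/20 = 231.60 → 232.

Cast on 105 stitches; work 232 rows.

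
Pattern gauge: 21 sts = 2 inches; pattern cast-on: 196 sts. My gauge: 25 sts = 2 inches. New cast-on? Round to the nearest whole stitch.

Scale factor = 25 / 21 = 1.190.
196 × 25 / 21 = 233.33 sts.
→ 233 sts.

CO 233 sts.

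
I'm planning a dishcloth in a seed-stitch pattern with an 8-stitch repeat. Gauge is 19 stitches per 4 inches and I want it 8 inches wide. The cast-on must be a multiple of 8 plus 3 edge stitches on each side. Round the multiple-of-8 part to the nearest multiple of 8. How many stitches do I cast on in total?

CO 38 sts.

19 / 4 = 4.75 sts per inch.
8 × 4.75 = 38.00 sts.
Less 6 edge sts → 32.00 for the repeat.
Nearest multiple of 8: 32.
Add back 6 edge sts → 38.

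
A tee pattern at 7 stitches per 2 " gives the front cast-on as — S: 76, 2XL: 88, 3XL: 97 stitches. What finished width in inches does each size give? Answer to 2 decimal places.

7/2 = 3.5 sts per in.
S: 76 / 3.5 = 21.714 → 21.71 in.
2XL: 88 / 3.5 = 25.143 → 25.14 in.
3XL: 97 / 3.5 = 27.714 → 27.71 in.

S 21.71 inches; 2XL 25.14 inches; 3XL 27.71 inches.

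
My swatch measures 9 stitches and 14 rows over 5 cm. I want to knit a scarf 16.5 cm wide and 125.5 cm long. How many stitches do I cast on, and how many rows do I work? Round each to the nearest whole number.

Stitch gauge = 9/5 = 1.8 sts/cm; 16.5 × 1.8 = 29.70 → 30 sts.
Row gauge = 14/5 = 2.8 rows/cm; 125.5 × 2.8 = 351.40 → 351 rows.

Cast on 30 stitches and work 351 rows.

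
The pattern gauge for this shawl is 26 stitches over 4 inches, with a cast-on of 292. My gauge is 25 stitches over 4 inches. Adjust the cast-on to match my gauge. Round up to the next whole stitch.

Scale factor = 25 / 26 = 0.962.
292 × 25 / 26 = 280.77 sts.
→ 281 sts.

CO 281 sts.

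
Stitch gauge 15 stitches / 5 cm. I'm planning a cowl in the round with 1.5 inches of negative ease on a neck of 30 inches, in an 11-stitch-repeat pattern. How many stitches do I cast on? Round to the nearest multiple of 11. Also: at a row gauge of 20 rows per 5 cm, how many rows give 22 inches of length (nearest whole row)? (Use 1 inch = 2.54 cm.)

Cast on 220 stitches; work 224 rows.

Finished = 30 − 1.5 = 28.5 inches.
28.5 inches × 2.54 = 72.39 cm.
15/5 = 3 sts per cm; 72.39 × 3 = 217.17 sts.
Nearest multiple of 11 → 220.
22 inches = 55.88 cm; × 4 = 223.52 → 224 rows.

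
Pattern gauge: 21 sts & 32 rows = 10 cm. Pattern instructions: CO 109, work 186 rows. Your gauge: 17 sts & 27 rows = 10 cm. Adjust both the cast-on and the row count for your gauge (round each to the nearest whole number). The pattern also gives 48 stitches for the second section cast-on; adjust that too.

Cast on 88 stitches; work 157 rows; second section cast-on 39 stitches.

Stitches: 109 × 17/21 = 88.24 → 88.
Rows: 186 × 27/32 = 156.94 → 157.
second section cast-on: 48 × 17/21 = 38.86 → 39.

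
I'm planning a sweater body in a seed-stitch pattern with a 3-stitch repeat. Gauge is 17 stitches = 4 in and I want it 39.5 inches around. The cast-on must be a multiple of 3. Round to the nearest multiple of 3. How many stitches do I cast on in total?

17 / 4 = 4.25 sts per inch.
39.5 × 4.25 = 167.88 sts.
Nearest multiple of 3: 168.

Cast on 168 stitches.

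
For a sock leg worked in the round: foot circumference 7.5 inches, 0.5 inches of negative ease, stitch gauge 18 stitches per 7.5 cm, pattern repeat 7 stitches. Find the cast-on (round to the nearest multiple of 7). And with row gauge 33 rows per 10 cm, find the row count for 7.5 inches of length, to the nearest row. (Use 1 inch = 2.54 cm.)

Finished = 7.5 − 0.5 = 7 inches.
7 inches × 2.54 = 17.78 cm.
18/7.5 = 2.4 sts per cm; 17.78 × 2.4 = 42.67 sts.
Nearest multiple of 7 → 42.
7.5 inches = 19.05 cm; × 3.3 = 62.87 → 63 rows.

Cast on 42 stitches; work 63 rows.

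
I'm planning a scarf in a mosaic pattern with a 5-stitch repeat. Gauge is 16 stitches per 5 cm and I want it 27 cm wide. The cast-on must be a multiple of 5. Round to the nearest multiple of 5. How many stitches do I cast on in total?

16 / 5 = 3.2 sts per cm.
27 × 3.2 = 86.40 sts.
Nearest multiple of 5: 85.

CO 85 sts.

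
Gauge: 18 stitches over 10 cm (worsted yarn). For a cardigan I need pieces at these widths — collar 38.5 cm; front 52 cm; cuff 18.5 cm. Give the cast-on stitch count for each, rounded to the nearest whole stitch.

collar 69; front 94; cuff 33.

Rate = 18/10 = 1.8 sts per cm.
collar: 38.5 × 1.8 = 69.30 → 69.
front: 52 × 1.8 = 93.60 → 94.
cuff: 18.5 × 1.8 = 33.30 → 33.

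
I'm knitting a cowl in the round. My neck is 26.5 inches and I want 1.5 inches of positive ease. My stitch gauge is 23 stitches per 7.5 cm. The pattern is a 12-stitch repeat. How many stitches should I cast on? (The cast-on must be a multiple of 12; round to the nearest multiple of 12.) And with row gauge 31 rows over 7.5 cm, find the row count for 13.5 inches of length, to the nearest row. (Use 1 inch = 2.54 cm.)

Cast on 216 stitches; work 142 rows.

Finished = 26.5 + 1.5 = 28 inches.
28 inches × 2.54 = 71.12 cm.
23/7.5 = 3.067 sts per cm; 71.12 × 3.067 = 218.10 sts.
Nearest multiple of 12 → 216.
13.5 inches = 34.29 cm; × 4.133 = 141.73 → 142 rows.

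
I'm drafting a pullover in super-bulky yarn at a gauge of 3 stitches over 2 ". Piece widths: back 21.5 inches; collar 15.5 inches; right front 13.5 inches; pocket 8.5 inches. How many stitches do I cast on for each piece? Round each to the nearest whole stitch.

back 32; collar 23; right front 20; pocket 13.

Rate = 3/2 = 1.5 sts per in.
back: 21.5 × 1.5 = 32.25 → 32.
collar: 15.5 × 1.5 = 23.25 → 23.
right front: 13.5 × 1.5 = 20.25 → 20.
pocket: 8.5 × 1.5 = 12.75 → 13.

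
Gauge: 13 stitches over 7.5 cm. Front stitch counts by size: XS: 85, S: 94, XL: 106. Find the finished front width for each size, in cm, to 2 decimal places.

13/7.5 = 1.733 sts per cm.
XS: 85 / 1.733 = 49.038 → 49.04 cm.
S: 94 / 1.733 = 54.231 → 54.23 cm.
XL: 106 / 1.733 = 61.154 → 61.15 cm.

XS 49.04 cm; S 54.23 cm; XL 61.15 cm.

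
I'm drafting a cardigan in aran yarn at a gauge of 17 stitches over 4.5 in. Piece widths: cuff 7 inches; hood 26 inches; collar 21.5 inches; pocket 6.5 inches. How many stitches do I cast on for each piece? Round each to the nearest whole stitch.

cuff 26; hood 98; collar 81; pocket 25.

Rate = 17/4.5 = 3.778 sts per in.
cuff: 7 × 3.778 = 26.44 → 26.
hood: 26 × 3.778 = 98.22 → 98.
collar: 21.5 × 3.778 = 81.22 → 81.
pocket: 6.5 × 3.778 = 24.56 → 25.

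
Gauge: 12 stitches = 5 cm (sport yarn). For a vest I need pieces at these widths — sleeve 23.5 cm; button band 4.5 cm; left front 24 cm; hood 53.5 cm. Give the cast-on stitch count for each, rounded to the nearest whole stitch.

sleeve 56; button band 11; left front 58; hood 128.

Rate = 12/5 = 2.4 sts per cm.
sleeve: 23.5 × 2.4 = 56.40 → 56.
button band: 4.5 × 2.4 = 10.80 → 11.
left front: 24 × 2.4 = 57.60 → 58.
hood: 53.5 × 2.4 = 128.40 → 128.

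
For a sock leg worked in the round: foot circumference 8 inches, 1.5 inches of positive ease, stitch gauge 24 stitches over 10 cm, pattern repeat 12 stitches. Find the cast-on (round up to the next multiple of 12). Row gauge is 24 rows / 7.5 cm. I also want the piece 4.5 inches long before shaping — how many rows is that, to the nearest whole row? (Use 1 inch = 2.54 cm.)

Cast on 60 stitches; work 37 rows.

Finished = 8 + 1.5 = 9.5 inches.
9.5 inches × 2.54 = 24.13 cm.
24/10 = 2.4 sts per cm; 24.13 × 2.4 = 57.91 sts.
Next multiple of 12 → 60.
4.5 inches = 11.43 cm; × 3.2 = 36.58 → 37 rows.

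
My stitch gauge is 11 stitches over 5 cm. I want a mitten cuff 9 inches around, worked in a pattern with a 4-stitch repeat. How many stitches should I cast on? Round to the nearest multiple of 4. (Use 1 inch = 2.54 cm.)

Cast on 52 stitches.

9 in = 9 × 2.54 = 22.86 cm.
11 / 5 = 2.2 sts/cm.
22.86 × 2.2 = 50.29 sts.
→ 52.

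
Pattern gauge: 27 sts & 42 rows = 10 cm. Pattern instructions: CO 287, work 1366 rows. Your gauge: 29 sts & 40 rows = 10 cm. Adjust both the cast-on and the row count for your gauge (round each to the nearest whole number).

Cast on 308 stitches; work 1301 rows.

Stitches: 287 × 29/27 = 308.26 → 308.
Rows: 1366 × 40/42 = 1300.95 → 1301.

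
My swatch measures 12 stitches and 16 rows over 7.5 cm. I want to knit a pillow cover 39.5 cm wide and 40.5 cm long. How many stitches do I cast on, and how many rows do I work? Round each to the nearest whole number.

Cast on 63 stitches and work 86 rows.

Stitch gauge = 12/7.5 = 1.6 sts/cm; 39.5 × 1.6 = 63.20 → 63 sts.
Row gauge = 16/7.5 = 2.133 rows/cm; 40.5 × 2.133 = 86.40 → 86 rows.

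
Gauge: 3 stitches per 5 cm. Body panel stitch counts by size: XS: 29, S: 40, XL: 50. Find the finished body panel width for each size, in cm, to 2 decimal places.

XS 48.33 cm; S 66.67 cm; XL 83.33 cm.

3/5 = 0.6 sts per cm.
XS: 29 / 0.6 = 48.333 → 48.33 cm.
S: 40 / 0.6 = 66.667 → 66.67 cm.
XL: 50 / 0.6 = 83.333 → 83.33 cm.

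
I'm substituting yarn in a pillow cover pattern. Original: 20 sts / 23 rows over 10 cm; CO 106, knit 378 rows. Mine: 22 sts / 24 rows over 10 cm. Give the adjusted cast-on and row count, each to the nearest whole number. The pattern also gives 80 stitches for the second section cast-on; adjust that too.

Stitches: 106 × 22/20 = 116.60 → 117.
Rows: 378 × 24/23 = 394.43 → 394.
second section cast-on: 80 × 22/20 = 88.00 → 88.

Cast on 117 stitches; work 394 rows; second section cast-on 88 stitches.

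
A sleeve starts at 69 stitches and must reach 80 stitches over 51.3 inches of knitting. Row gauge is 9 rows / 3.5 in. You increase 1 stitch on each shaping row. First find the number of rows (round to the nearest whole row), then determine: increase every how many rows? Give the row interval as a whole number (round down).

Rows = 51.3 × 2.571 = 131.9 → 132 rows.
Stitches to add: 11 → 11 shaping rows (at 1 st each).
132 / 11 = 12.00 → every 12 rows.

Increase every 12th row.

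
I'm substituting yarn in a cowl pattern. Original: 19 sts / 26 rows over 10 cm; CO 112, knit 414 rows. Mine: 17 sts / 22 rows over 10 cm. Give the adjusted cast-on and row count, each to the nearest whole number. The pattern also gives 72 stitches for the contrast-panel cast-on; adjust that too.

Cast on 100 stitches; work 350 rows; contrast-panel cast-on 64 stitches.

Stitches: 112 × 17/19 = 100.21 → 100.
Rows: 414 × 22/26 = 350.31 → 350.
contrast-panel cast-on: 72 × 17/19 = 64.42 → 64.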